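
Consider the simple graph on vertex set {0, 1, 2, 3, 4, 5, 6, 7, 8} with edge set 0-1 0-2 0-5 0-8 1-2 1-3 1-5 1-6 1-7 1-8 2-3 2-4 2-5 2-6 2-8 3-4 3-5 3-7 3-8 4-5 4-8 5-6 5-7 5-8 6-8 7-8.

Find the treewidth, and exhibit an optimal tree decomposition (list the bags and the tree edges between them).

Treewidth 4.
One optimal decomposition is:
Bags: B1 = {0, 1, 2, 5, 8}  B2 = {1, 2, 5, 6, 8}  B3 = {1, 2, 3, 5, 8}  B4 = {1, 3, 5, 7, 8}  B5 = {2, 3, 4, 5, 8}
Tree: B1–B2, B2–B3, B3–B4, B3–B5

Each bag holds 5 vertices, so the decomposition has width 4, which upper-bounds the treewidth. Conversely, {0, 1, 2, 5, 8} is a clique of size 5, and the vertices of any clique must share a bag in every tree decomposition; so some bag has ≥ 5 vertices and tw(G) ≥ 4. The upper and lower bounds meet at 4, so that is the treewidth.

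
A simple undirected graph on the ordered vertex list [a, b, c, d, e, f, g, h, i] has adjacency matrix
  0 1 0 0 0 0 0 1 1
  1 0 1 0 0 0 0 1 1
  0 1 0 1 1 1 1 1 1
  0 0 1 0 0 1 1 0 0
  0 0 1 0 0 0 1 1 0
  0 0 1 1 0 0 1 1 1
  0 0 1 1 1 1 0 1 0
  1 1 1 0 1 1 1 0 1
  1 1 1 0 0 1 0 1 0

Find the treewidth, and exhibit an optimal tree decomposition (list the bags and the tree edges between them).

The largest bag has 4 vertices, giving width 3; this decomposition certifies tw(G) ≤ 3. On the other hand G contains the 4-clique {c, d, f, g}. A clique must lie in a single bag of any decomposition, so no decomposition can have width below 3. Combining the bounds, tw(G) = 3.

Treewidth 3.
Bags: B1 = {b, c, h, i}  B2 = {c, f, h, i}  B3 = {c, f, g, h}  B4 = {a, b, h, i}  B5 = {c, e, g, h}  B6 = {c, d, f, g}
Tree: B1–B2, B2–B3, B1–B4, B3–B5, B3–B6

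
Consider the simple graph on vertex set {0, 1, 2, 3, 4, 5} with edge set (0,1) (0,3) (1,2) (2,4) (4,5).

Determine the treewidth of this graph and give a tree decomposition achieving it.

Each bag holds 2 vertices, so the decomposition has width 1, which upper-bounds the treewidth. Since G has at least one edge (e.g. 5–4), it is not an edgeless graph, so tw(G) ≥ 1. The upper and lower bounds meet at 1, so that is the treewidth.

Treewidth 1.
One optimal decomposition is:
Bags: B1 = {4, 5}  B2 = {2, 4}  B3 = {1, 2}  B4 = {0, 1}  B5 = {0, 3}
Tree: B1–B2, B2–B3, B3–B4, B4–B5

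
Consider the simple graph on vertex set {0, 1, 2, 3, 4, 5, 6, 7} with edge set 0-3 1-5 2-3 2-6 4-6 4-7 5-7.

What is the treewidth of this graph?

1

A width-1 tree decomposition is:
Bags: B1 = {1, 5}  B2 = {5, 7}  B3 = {4, 7}  B4 = {4, 6}  B5 = {2, 6}  B6 = {2, 3}  B7 = {0, 3}
Tree: B1–B2, B2–B3, B3–B4, B4–B5, B5–B6, B6–B7
Every bag has size at most 2, so the width is 2 − 1 = 1 and tw(G) ≤ 1. Since G has at least one edge (e.g. 1–5), it is not an edgeless graph, so tw(G) ≥ 1. Hence tw(G) = 1 exactly.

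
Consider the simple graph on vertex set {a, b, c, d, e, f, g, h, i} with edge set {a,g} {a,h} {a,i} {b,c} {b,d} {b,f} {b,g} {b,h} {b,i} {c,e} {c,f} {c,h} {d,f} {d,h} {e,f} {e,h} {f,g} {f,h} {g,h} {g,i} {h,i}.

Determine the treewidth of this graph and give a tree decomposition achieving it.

Each bag holds 4 vertices, so the decomposition has width 3, which upper-bounds the treewidth. On the other hand G contains the 4-clique {a, g, h, i}. A clique must lie in a single bag of any decomposition, so no decomposition can have width below 3. Therefore the treewidth is 3.

Treewidth 3.
Bags: B1 = {b, f, g, h}  B2 = {b, d, f, h}  B3 = {b, g, h, i}  B4 = {a, g, h, i}  B5 = {b, c, f, h}  B6 = {c, e, f, h}
Tree: B1–B2, B1–B3, B3–B4, B2–B5, B5–B6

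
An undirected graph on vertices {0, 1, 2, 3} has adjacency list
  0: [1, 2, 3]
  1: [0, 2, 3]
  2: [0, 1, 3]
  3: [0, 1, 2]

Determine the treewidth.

A width-3 tree decomposition is:
Bags: B1 = {0, 1, 2, 3}
Tree: (single bag)
With just one bag of size 4, the width is 4 − 1 = 3, so tw(G) ≤ 3. For the lower bound, the 4 vertices {0, 1, 2, 3} are pairwise adjacent, and any tree decomposition puts a clique entirely inside one bag — forcing width ≥ 3. Combining the bounds, tw(G) = 3.

3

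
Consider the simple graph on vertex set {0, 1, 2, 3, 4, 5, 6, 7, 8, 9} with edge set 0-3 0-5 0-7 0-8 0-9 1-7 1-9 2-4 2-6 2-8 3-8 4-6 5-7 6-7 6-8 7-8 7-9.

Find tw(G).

A width-2 tree decomposition is:
Bags: B1 = {0, 3, 8}  B2 = {0, 7, 8}  B3 = {6, 7, 8}  B4 = {2, 6, 8}  B5 = {0, 7, 9}  B6 = {0, 5, 7}  B7 = {2, 4, 6}  B8 = {1, 7, 9}
Tree: B1–B2, B2–B3, B3–B4, B2–B5, B2–B6, B4–B7, B5–B8
The largest bag has 3 vertices, giving width 2; this decomposition certifies tw(G) ≤ 2. For the lower bound, the 3 vertices {2, 6, 8} are pairwise adjacent, and any tree decomposition puts a clique entirely inside one bag — forcing width ≥ 2. Therefore the treewidth is 2.

2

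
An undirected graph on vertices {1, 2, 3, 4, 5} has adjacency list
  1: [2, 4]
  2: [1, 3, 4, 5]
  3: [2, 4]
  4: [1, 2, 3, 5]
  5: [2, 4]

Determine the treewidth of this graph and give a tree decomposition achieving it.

Every bag has size at most 3, so the width is 3 − 1 = 2 and tw(G) ≤ 2. For the lower bound, the 3 vertices {1, 2, 4} are pairwise adjacent, and any tree decomposition puts a clique entirely inside one bag — forcing width ≥ 2. Therefore the treewidth is 2.

Treewidth 2.
One such decomposition:
Bags: B1 = {2, 4, 5}  B2 = {2, 3, 4}  B3 = {1, 2, 4}
Tree: B1–B2, B2–B3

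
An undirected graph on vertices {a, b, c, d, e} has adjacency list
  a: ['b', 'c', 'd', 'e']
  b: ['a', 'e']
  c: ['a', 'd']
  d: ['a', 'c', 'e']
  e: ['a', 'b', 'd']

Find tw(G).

A width-2 tree decomposition is:
Bags: B1 = {a, d, e}  B2 = {a, c, d}  B3 = {a, b, e}
Tree: B1–B2, B1–B3
The largest bag has 3 vertices, giving width 2; this decomposition certifies tw(G) ≤ 2. For the lower bound, the 3 vertices {a, d, e} are pairwise adjacent, and any tree decomposition puts a clique entirely inside one bag — forcing width ≥ 2. Therefore the treewidth is 2.

2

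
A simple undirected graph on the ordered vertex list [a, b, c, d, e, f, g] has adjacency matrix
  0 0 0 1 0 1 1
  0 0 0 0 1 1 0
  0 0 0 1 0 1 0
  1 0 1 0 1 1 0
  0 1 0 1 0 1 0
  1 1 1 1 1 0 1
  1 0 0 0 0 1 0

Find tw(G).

2

A width-2 tree decomposition is:
Bags: B1 = {d, e, f}  B2 = {b, e, f}  B3 = {a, d, f}  B4 = {c, d, f}  B5 = {a, f, g}
Tree: B1–B2, B1–B3, B1–B4, B3–B5
Every bag has size at most 3, so the width is 3 − 1 = 2 and tw(G) ≤ 2. On the other hand G contains the 3-clique {d, e, f}. A clique must lie in a single bag of any decomposition, so no decomposition can have width below 2. Therefore the treewidth is 2.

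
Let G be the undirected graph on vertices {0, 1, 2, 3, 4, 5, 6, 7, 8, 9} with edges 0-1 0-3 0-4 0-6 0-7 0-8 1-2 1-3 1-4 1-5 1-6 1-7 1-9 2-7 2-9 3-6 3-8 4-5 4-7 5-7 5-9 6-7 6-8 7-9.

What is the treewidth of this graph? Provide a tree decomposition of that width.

Treewidth 3.
One such decomposition:
Bags: B1 = {0, 1, 4, 7}  B2 = {0, 1, 6, 7}  B3 = {1, 4, 5, 7}  B4 = {1, 5, 7, 9}  B5 = {1, 2, 7, 9}  B6 = {0, 1, 3, 6}  B7 = {0, 3, 6, 8}
Tree: B1–B2, B1–B3, B3–B4, B4–B5, B2–B6, B6–B7

The largest bag has 4 vertices, giving width 3; this decomposition certifies tw(G) ≤ 3. On the other hand G contains the 4-clique {0, 3, 6, 8}. A clique must lie in a single bag of any decomposition, so no decomposition can have width below 3. Combining the bounds, tw(G) = 3.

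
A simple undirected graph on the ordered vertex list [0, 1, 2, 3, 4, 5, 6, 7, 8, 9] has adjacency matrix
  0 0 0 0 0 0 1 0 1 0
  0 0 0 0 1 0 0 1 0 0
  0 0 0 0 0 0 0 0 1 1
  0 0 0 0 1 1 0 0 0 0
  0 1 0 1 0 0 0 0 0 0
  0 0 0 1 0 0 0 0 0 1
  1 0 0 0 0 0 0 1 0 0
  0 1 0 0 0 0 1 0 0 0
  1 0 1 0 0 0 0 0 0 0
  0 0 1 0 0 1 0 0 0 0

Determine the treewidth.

A width-2 tree decomposition is:
Bags: B1 = {0, 6, 8}  B2 = {2, 6, 8}  B3 = {2, 6, 9}  B4 = {5, 6, 9}  B5 = {3, 5, 6}  B6 = {3, 4, 6}  B7 = {1, 4, 6}  B8 = {1, 6, 7}
Tree: B1–B2, B2–B3, B3–B4, B4–B5, B5–B6, B6–B7, B7–B8
The largest bag has 3 vertices, giving width 2; this decomposition certifies tw(G) ≤ 2. Since 6–0–8–2–9–5–3–4–1–7–6 is a cycle in G, G is not acyclic. Forests are exactly the graphs of treewidth ≤ 1, so tw(G) ≥ 2. Combining the bounds, tw(G) = 2.

2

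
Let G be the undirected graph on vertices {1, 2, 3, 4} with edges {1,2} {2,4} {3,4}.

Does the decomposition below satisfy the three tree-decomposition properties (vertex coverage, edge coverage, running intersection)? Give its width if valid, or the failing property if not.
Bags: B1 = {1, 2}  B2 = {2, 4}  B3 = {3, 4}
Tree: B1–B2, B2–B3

Yes; width 1.

Vertex coverage: the bags together contain {1, 2, 3, 4}, the full vertex set. Edge coverage: each edge of G has both endpoints in at least one bag. Running intersection: for every vertex, the bags containing it form a connected subtree. All three properties hold, so this is a valid tree decomposition of width max|bag| − 1 = 1, and hence tw(G) ≤ 1.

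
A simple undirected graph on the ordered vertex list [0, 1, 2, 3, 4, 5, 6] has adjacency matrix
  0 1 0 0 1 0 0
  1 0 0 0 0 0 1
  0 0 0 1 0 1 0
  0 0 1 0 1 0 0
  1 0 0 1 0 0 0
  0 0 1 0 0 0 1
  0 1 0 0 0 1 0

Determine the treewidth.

A width-2 tree decomposition is:
Bags: B1 = {0, 1, 4}  B2 = {1, 3, 4}  B3 = {1, 2, 3}  B4 = {1, 2, 5}  B5 = {1, 5, 6}
Tree: B1–B2, B2–B3, B3–B4, B4–B5
Each bag holds 3 vertices, so the decomposition has width 2, which upper-bounds the treewidth. Since 1–0–4–3–2–5–6–1 is a cycle in G, G is not acyclic. Forests are exactly the graphs of treewidth ≤ 1, so tw(G) ≥ 2. The upper and lower bounds meet at 2, so that is the treewidth.

2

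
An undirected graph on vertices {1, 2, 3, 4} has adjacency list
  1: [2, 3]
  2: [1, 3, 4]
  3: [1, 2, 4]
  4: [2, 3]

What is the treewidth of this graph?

A width-2 tree decomposition is:
Bags: B1 = {2, 3, 4}  B2 = {1, 2, 3}
Tree: B1–B2
Each bag holds 3 vertices, so the decomposition has width 2, which upper-bounds the treewidth. On the other hand G contains the 3-clique {1, 2, 3}. A clique must lie in a single bag of any decomposition, so no decomposition can have width below 2. The upper and lower bounds meet at 2, so that is the treewidth.

2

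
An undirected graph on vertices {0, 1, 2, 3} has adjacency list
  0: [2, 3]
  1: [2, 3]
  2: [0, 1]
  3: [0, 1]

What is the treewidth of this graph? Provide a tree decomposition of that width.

Treewidth 2.
One such decomposition:
Bags: B1 = {0, 1, 3}  B2 = {0, 1, 2}
Tree: B1–B2

Every bag has size at most 3, so the width is 3 − 1 = 2 and tw(G) ≤ 2. For the lower bound, G contains the cycle 0–3–1–2–0, so G is not a forest; only forests have treewidth ≤ 1, hence tw(G) ≥ 2. Combining the bounds, tw(G) = 2.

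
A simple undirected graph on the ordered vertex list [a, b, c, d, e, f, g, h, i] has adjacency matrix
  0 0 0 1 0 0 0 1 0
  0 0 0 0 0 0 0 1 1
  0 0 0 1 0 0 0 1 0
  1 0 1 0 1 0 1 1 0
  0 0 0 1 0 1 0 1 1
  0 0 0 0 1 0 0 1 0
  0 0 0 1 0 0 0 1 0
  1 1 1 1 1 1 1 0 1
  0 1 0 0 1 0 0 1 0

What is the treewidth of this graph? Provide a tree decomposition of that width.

Treewidth 2.
Bags: B1 = {d, e, h}  B2 = {e, h, i}  B3 = {e, f, h}  B4 = {b, h, i}  B5 = {c, d, h}  B6 = {a, d, h}  B7 = {d, g, h}
Tree: B1–B2, B2–B3, B2–B4, B1–B5, B5–B6, B1–B7

Each bag holds 3 vertices, so the decomposition has width 2, which upper-bounds the treewidth. On the other hand G contains the 3-clique {d, g, h}. A clique must lie in a single bag of any decomposition, so no decomposition can have width below 2. Hence tw(G) = 2 exactly.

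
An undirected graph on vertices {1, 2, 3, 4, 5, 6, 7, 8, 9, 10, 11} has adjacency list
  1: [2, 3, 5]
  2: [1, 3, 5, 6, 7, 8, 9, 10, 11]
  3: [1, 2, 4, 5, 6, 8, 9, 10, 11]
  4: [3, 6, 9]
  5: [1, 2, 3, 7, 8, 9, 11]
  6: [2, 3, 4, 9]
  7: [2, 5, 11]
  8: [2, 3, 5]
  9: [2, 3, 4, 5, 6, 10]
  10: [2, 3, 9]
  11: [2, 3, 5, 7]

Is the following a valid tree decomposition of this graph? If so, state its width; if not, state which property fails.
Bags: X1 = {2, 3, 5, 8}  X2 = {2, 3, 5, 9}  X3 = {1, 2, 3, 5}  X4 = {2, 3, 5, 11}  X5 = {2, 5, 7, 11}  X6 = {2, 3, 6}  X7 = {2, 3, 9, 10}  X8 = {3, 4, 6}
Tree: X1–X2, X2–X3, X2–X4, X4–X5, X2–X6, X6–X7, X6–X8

A tree decomposition must satisfy three properties: every vertex lies in some bag; for every edge, both endpoints lie together in some bag; and for every vertex, the bags containing it form a connected subtree. Here edge (9,6) lies in no bag, so the decomposition is invalid.

No — edge (9,6) lies in no bag.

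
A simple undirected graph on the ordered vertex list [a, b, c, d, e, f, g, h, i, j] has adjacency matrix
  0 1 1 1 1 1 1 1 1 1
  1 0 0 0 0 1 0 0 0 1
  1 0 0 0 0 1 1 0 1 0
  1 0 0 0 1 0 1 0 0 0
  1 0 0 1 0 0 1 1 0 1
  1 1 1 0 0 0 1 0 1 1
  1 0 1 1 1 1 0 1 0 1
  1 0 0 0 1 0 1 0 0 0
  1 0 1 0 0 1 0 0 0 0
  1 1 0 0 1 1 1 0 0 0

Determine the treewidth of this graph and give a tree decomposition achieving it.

Treewidth 3.
Bags: B1 = {a, f, g, j}  B2 = {a, c, f, g}  B3 = {a, e, g, j}  B4 = {a, b, f, j}  B5 = {a, c, f, i}  B6 = {a, e, g, h}  B7 = {a, d, e, g}
Tree: B1–B2, B1–B3, B1–B4, B2–B5, B3–B6, B3–B7

The largest bag has 4 vertices, giving width 3; this decomposition certifies tw(G) ≤ 3. Conversely, {a, d, e, g} is a clique of size 4, and the vertices of any clique must share a bag in every tree decomposition; so some bag has ≥ 4 vertices and tw(G) ≥ 3. Combining the bounds, tw(G) = 3.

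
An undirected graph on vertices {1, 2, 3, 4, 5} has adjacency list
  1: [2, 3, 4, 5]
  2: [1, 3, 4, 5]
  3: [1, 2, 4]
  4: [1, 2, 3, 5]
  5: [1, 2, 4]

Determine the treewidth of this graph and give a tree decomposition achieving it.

Treewidth 3.
One optimal decomposition is:
Bags: B1 = {1, 2, 4, 5}  B2 = {1, 2, 3, 4}
Tree: B1–B2

The largest bag has 4 vertices, giving width 3; this decomposition certifies tw(G) ≤ 3. For the lower bound, the 4 vertices {1, 2, 3, 4} are pairwise adjacent, and any tree decomposition puts a clique entirely inside one bag — forcing width ≥ 3. Therefore the treewidth is 3.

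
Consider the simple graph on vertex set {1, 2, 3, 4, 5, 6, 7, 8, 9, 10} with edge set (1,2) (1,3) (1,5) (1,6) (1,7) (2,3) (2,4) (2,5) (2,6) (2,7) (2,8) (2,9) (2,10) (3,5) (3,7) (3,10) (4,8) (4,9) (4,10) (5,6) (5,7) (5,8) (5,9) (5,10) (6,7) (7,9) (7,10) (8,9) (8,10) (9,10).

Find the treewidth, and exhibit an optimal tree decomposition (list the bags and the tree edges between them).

The largest bag has 5 vertices, giving width 4; this decomposition certifies tw(G) ≤ 4. On the other hand G contains the 5-clique {2, 4, 8, 9, 10}. A clique must lie in a single bag of any decomposition, so no decomposition can have width below 4. The upper and lower bounds meet at 4, so that is the treewidth.

Treewidth 4.
One optimal decomposition is:
Bags: B1 = {2, 5, 8, 9, 10}  B2 = {2, 5, 7, 9, 10}  B3 = {2, 3, 5, 7, 10}  B4 = {1, 2, 3, 5, 7}  B5 = {2, 4, 8, 9, 10}  B6 = {1, 2, 5, 6, 7}
Tree: B1–B2, B2–B3, B3–B4, B1–B5, B4–B6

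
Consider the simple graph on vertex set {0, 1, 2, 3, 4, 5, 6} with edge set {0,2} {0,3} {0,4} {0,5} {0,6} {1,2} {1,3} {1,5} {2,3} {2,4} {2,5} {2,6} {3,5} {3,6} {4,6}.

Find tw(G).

3

A width-3 tree decomposition is:
Bags: B1 = {0, 2, 3, 5}  B2 = {1, 2, 3, 5}  B3 = {0, 2, 3, 6}  B4 = {0, 2, 4, 6}
Tree: B1–B2, B1–B3, B3–B4
The largest bag has 4 vertices, giving width 3; this decomposition certifies tw(G) ≤ 3. On the other hand G contains the 4-clique {0, 2, 3, 5}. A clique must lie in a single bag of any decomposition, so no decomposition can have width below 3. The upper and lower bounds meet at 3, so that is the treewidth.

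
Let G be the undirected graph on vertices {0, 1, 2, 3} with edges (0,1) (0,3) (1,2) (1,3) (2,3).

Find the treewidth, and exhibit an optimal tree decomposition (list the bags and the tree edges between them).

The largest bag has 3 vertices, giving width 2; this decomposition certifies tw(G) ≤ 2. For the lower bound, the 3 vertices {0, 1, 3} are pairwise adjacent, and any tree decomposition puts a clique entirely inside one bag — forcing width ≥ 2. The upper and lower bounds meet at 2, so that is the treewidth.

Treewidth 2.
Bags: B1 = {1, 2, 3}  B2 = {0, 1, 3}
Tree: B1–B2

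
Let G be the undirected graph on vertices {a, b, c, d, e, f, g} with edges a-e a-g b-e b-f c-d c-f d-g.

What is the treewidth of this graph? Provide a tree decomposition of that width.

Every bag has size at most 3, so the width is 3 − 1 = 2 and tw(G) ≤ 2. The edges a–g–d–c–f–b–e–a form a cycle, so G is not a tree and its treewidth is at least 2. Therefore the treewidth is 2.

Treewidth 2.
Bags: B1 = {a, d, g}  B2 = {a, c, d}  B3 = {a, c, f}  B4 = {a, b, f}  B5 = {a, b, e}
Tree: B1–B2, B2–B3, B3–B4, B4–B5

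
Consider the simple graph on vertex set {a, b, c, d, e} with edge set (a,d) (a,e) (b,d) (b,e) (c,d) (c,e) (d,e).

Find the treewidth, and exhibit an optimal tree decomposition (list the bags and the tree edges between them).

The largest bag has 3 vertices, giving width 2; this decomposition certifies tw(G) ≤ 2. For the lower bound, the 3 vertices {c, d, e} are pairwise adjacent, and any tree decomposition puts a clique entirely inside one bag — forcing width ≥ 2. Hence tw(G) = 2 exactly.

Treewidth 2.
One such decomposition:
Bags: B1 = {c, d, e}  B2 = {a, d, e}  B3 = {b, d, e}
Tree: B1–B2, B2–B3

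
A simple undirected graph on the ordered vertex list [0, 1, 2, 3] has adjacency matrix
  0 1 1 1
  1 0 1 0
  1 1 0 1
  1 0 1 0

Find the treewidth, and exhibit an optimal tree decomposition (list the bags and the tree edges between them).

The largest bag has 3 vertices, giving width 2; this decomposition certifies tw(G) ≤ 2. Conversely, {0, 1, 2} is a clique of size 3, and the vertices of any clique must share a bag in every tree decomposition; so some bag has ≥ 3 vertices and tw(G) ≥ 2. Hence tw(G) = 2 exactly.

Treewidth 2.
Bags: B1 = {0, 2, 3}  B2 = {0, 1, 2}
Tree: B1–B2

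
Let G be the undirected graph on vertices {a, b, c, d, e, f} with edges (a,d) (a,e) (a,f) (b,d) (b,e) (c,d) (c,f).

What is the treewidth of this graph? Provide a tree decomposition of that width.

Treewidth 2.
One optimal decomposition is:
Bags: B1 = {a, c, f}  B2 = {a, c, d}  B3 = {a, d, e}  B4 = {b, d, e}
Tree: B1–B2, B2–B3, B3–B4

Every bag has size at most 3, so the width is 3 − 1 = 2 and tw(G) ≤ 2. Since f–c–d–a–f is a cycle in G, G is not acyclic. Forests are exactly the graphs of treewidth ≤ 1, so tw(G) ≥ 2. Combining the bounds, tw(G) = 2.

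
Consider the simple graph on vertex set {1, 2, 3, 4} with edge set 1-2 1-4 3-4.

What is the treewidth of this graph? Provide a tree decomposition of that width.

Treewidth 1.
One such decomposition:
Bags: B1 = {3, 4}  B2 = {1, 4}  B3 = {1, 2}
Tree: B1–B2, B2–B3

The largest bag has 2 vertices, giving width 1; this decomposition certifies tw(G) ≤ 1. Since G has at least one edge (e.g. 3–4), it is not an edgeless graph, so tw(G) ≥ 1. Combining the bounds, tw(G) = 1.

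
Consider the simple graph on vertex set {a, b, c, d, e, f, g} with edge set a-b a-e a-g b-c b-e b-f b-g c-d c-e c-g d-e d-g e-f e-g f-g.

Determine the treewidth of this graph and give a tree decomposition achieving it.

Treewidth 3.
One optimal decomposition is:
Bags: B1 = {b, c, e, g}  B2 = {c, d, e, g}  B3 = {b, e, f, g}  B4 = {a, b, e, g}
Tree: B1–B2, B1–B3, B3–B4

The largest bag has 4 vertices, giving width 3; this decomposition certifies tw(G) ≤ 3. For the lower bound, the 4 vertices {c, d, e, g} are pairwise adjacent, and any tree decomposition puts a clique entirely inside one bag — forcing width ≥ 3. Combining the bounds, tw(G) = 3.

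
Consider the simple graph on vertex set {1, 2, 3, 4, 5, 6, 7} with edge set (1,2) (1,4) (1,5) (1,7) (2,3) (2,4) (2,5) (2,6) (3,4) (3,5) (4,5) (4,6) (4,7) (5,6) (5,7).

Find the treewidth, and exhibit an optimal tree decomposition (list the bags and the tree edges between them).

Treewidth 3.
Bags: B1 = {1, 2, 4, 5}  B2 = {1, 4, 5, 7}  B3 = {2, 3, 4, 5}  B4 = {2, 4, 5, 6}
Tree: B1–B2, B1–B3, B1–B4

Every bag has size at most 4, so the width is 4 − 1 = 3 and tw(G) ≤ 3. On the other hand G contains the 4-clique {1, 2, 4, 5}. A clique must lie in a single bag of any decomposition, so no decomposition can have width below 3. The upper and lower bounds meet at 3, so that is the treewidth.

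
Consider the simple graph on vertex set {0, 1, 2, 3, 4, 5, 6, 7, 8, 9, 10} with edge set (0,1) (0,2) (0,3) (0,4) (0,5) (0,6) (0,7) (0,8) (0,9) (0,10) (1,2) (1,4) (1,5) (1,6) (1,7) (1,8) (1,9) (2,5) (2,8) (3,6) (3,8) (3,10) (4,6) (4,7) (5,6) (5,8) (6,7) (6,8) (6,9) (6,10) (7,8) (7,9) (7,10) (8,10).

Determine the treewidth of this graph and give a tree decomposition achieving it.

Treewidth 4.
Bags: B1 = {0, 6, 7, 8, 10}  B2 = {0, 1, 6, 7, 8}  B3 = {0, 1, 5, 6, 8}  B4 = {0, 1, 4, 6, 7}  B5 = {0, 1, 6, 7, 9}  B6 = {0, 3, 6, 8, 10}  B7 = {0, 1, 2, 5, 8}
Tree: B1–B2, B2–B3, B2–B4, B4–B5, B1–B6, B3–B7

Each bag holds 5 vertices, so the decomposition has width 4, which upper-bounds the treewidth. For the lower bound, the 5 vertices {0, 1, 2, 5, 8} are pairwise adjacent, and any tree decomposition puts a clique entirely inside one bag — forcing width ≥ 4. Therefore the treewidth is 4.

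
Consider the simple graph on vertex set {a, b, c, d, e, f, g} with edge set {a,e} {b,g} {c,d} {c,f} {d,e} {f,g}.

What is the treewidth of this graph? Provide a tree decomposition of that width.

Each bag holds 2 vertices, so the decomposition has width 1, which upper-bounds the treewidth. G has an edge, so its treewidth is at least 1. Therefore the treewidth is 1.

Treewidth 1.
One such decomposition:
Bags: B1 = {a, e}  B2 = {d, e}  B3 = {c, d}  B4 = {c, f}  B5 = {f, g}  B6 = {b, g}
Tree: B1–B2, B2–B3, B3–B4, B4–B5, B5–B6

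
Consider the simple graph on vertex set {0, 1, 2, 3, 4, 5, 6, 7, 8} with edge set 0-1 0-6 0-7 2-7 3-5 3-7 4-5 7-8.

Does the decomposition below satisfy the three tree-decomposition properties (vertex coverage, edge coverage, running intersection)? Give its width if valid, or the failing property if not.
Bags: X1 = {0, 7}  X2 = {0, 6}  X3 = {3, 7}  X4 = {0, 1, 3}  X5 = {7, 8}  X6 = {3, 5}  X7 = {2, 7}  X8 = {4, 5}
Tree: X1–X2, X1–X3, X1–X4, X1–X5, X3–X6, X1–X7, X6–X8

A tree decomposition must satisfy three properties: every vertex lies in some bag; for every edge, both endpoints lie together in some bag; and for every vertex, the bags containing it form a connected subtree. Here bags containing vertex 3 are not connected in the tree, so the decomposition is invalid.

No — bags containing vertex 3 are not connected in the tree.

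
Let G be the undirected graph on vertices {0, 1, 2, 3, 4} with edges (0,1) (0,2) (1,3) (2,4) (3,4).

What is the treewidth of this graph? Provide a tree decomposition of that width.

Treewidth 2.
One such decomposition:
Bags: B1 = {2, 3, 4}  B2 = {0, 2, 3}  B3 = {0, 1, 3}
Tree: B1–B2, B2–B3

Every bag has size at most 3, so the width is 3 − 1 = 2 and tw(G) ≤ 2. Since 3–4–2–0–1–3 is a cycle in G, G is not acyclic. Forests are exactly the graphs of treewidth ≤ 1, so tw(G) ≥ 2. The upper and lower bounds meet at 2, so that is the treewidth.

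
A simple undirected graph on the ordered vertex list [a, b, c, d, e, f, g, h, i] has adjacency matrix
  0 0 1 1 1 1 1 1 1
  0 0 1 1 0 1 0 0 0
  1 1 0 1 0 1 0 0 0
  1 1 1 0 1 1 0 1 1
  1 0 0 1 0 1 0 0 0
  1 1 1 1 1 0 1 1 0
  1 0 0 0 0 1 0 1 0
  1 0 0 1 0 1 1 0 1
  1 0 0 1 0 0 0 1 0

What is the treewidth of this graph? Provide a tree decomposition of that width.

Every bag has size at most 4, so the width is 4 − 1 = 3 and tw(G) ≤ 3. For the lower bound, the 4 vertices {a, d, e, f} are pairwise adjacent, and any tree decomposition puts a clique entirely inside one bag — forcing width ≥ 3. The upper and lower bounds meet at 3, so that is the treewidth.

Treewidth 3.
One such decomposition:
Bags: B1 = {a, c, d, f}  B2 = {b, c, d, f}  B3 = {a, d, f, h}  B4 = {a, d, e, f}  B5 = {a, d, h, i}  B6 = {a, f, g, h}
Tree: B1–B2, B1–B3, B1–B4, B3–B5, B3–B6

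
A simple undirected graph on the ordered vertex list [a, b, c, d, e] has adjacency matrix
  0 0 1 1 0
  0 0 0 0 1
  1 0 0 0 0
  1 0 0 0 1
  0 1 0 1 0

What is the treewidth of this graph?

A width-1 tree decomposition is:
Bags: B1 = {a, c}  B2 = {a, d}  B3 = {d, e}  B4 = {b, e}
Tree: B1–B2, B2–B3, B3–B4
Every bag has size at most 2, so the width is 2 − 1 = 1 and tw(G) ≤ 1. Any graph with an edge has treewidth ≥ 1, and G has the edge c–a. Therefore the treewidth is 1.

1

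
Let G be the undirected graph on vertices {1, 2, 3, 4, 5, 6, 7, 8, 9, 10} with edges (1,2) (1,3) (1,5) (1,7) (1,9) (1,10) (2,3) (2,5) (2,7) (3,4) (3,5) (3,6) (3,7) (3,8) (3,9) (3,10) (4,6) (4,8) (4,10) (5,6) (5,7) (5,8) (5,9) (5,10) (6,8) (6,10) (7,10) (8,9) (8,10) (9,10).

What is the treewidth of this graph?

4

A width-4 tree decomposition is:
Bags: B1 = {1, 3, 5, 7, 10}  B2 = {1, 3, 5, 9, 10}  B3 = {3, 5, 8, 9, 10}  B4 = {3, 5, 6, 8, 10}  B5 = {1, 2, 3, 5, 7}  B6 = {3, 4, 6, 8, 10}
Tree: B1–B2, B2–B3, B3–B4, B1–B5, B4–B6
The largest bag has 5 vertices, giving width 4; this decomposition certifies tw(G) ≤ 4. For the lower bound, the 5 vertices {3, 4, 6, 8, 10} are pairwise adjacent, and any tree decomposition puts a clique entirely inside one bag — forcing width ≥ 4. Combining the bounds, tw(G) = 4.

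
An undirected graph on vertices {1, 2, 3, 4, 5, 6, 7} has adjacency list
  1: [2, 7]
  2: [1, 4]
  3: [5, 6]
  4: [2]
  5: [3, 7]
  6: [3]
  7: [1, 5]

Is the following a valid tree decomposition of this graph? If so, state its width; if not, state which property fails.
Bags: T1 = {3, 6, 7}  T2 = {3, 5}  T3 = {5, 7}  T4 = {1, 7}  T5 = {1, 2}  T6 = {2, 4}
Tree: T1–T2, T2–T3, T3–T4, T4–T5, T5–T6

A tree decomposition must satisfy three properties: every vertex lies in some bag; for every edge, both endpoints lie together in some bag; and for every vertex, the bags containing it form a connected subtree. Here bags containing vertex 7 are not connected in the tree, so the decomposition is invalid.

No — bags containing vertex 7 are not connected in the tree.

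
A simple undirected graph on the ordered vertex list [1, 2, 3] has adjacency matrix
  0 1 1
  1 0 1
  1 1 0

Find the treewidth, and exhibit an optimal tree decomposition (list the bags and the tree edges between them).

Treewidth 2.
One optimal decomposition is:
Bags: B1 = {1, 2, 3}
Tree: (single bag)

A single bag containing all 3 vertices is trivially a valid decomposition of width 2. For the lower bound, the 3 vertices {1, 2, 3} are pairwise adjacent, and any tree decomposition puts a clique entirely inside one bag — forcing width ≥ 2. Hence tw(G) = 2 exactly.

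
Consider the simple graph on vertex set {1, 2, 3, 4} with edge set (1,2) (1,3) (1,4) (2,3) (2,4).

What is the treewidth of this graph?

A width-2 tree decomposition is:
Bags: B1 = {1, 2, 3}  B2 = {1, 2, 4}
Tree: B1–B2
Each bag holds 3 vertices, so the decomposition has width 2, which upper-bounds the treewidth. On the other hand G contains the 3-clique {1, 2, 3}. A clique must lie in a single bag of any decomposition, so no decomposition can have width below 2. Hence tw(G) = 2 exactly.

2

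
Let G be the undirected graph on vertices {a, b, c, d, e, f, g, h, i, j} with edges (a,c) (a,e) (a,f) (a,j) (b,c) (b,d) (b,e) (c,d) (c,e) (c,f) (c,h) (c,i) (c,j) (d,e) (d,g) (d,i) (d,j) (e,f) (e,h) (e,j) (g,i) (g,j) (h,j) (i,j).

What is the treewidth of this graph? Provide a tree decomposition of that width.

Treewidth 3.
One such decomposition:
Bags: B1 = {a, c, e, j}  B2 = {c, d, e, j}  B3 = {c, d, i, j}  B4 = {b, c, d, e}  B5 = {a, c, e, f}  B6 = {d, g, i, j}  B7 = {c, e, h, j}
Tree: B1–B2, B2–B3, B2–B4, B1–B5, B3–B6, B2–B7

Every bag has size at most 4, so the width is 4 − 1 = 3 and tw(G) ≤ 3. For the lower bound, the 4 vertices {d, g, i, j} are pairwise adjacent, and any tree decomposition puts a clique entirely inside one bag — forcing width ≥ 3. Hence tw(G) = 3 exactly.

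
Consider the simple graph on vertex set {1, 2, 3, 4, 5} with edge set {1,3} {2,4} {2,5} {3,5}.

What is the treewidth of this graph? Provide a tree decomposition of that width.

Treewidth 1.
Bags: B1 = {3, 5}  B2 = {2, 5}  B3 = {2, 4}  B4 = {1, 3}
Tree: B1–B2, B2–B3, B1–B4

Each bag holds 2 vertices, so the decomposition has width 1, which upper-bounds the treewidth. G has an edge, so its treewidth is at least 1. Combining the bounds, tw(G) = 1.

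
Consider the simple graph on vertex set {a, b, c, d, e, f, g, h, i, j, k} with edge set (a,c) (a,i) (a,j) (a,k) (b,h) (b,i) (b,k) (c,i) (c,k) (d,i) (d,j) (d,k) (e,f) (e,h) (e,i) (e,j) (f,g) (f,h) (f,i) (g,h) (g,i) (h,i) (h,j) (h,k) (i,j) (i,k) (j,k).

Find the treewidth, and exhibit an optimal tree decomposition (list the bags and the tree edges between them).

Each bag holds 4 vertices, so the decomposition has width 3, which upper-bounds the treewidth. On the other hand G contains the 4-clique {d, i, j, k}. A clique must lie in a single bag of any decomposition, so no decomposition can have width below 3. Therefore the treewidth is 3.

Treewidth 3.
One optimal decomposition is:
Bags: B1 = {e, f, h, i}  B2 = {e, h, i, j}  B3 = {h, i, j, k}  B4 = {f, g, h, i}  B5 = {b, h, i, k}  B6 = {a, i, j, k}  B7 = {a, c, i, k}  B8 = {d, i, j, k}
Tree: B1–B2, B2–B3, B1–B4, B3–B5, B3–B6, B6–B7, B6–B8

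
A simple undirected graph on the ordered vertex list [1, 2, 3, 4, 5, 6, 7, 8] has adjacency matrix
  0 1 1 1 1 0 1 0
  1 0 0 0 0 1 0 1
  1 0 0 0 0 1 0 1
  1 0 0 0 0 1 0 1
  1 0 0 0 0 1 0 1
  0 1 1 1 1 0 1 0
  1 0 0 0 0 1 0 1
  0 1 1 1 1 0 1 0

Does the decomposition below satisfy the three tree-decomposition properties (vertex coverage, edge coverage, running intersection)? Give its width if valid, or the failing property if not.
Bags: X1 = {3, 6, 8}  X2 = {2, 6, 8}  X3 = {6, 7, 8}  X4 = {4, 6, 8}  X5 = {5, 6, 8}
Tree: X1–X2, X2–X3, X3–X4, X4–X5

No — vertex 1 appears in no bag.

A tree decomposition must satisfy three properties: every vertex lies in some bag; for every edge, both endpoints lie together in some bag; and for every vertex, the bags containing it form a connected subtree. Here vertex 1 appears in no bag, so the decomposition is invalid.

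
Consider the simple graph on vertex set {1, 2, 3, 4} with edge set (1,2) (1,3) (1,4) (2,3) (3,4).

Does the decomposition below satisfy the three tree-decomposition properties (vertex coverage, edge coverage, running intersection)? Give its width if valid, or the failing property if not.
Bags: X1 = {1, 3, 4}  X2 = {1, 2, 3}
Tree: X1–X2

Checking the three conditions: (i) the bags cover all of {1, 2, 3, 4}; (ii) for each edge, some bag contains both endpoints; (iii) the bags containing any fixed vertex form a subtree. All hold, so the decomposition is valid with width 3 − 1 = 2.

Yes; width 2.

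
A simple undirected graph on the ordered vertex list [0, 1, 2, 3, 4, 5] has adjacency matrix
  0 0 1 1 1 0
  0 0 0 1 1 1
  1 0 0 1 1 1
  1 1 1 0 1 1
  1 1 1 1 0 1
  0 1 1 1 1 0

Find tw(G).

A width-3 tree decomposition is:
Bags: B1 = {2, 3, 4, 5}  B2 = {1, 3, 4, 5}  B3 = {0, 2, 3, 4}
Tree: B1–B2, B1–B3
Every bag has size at most 4, so the width is 4 − 1 = 3 and tw(G) ≤ 3. For the lower bound, the 4 vertices {1, 3, 4, 5} are pairwise adjacent, and any tree decomposition puts a clique entirely inside one bag — forcing width ≥ 3. Therefore the treewidth is 3.

3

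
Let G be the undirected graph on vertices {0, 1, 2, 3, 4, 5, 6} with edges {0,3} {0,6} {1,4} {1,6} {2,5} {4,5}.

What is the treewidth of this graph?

1

A width-1 tree decomposition is:
Bags: B1 = {2, 5}  B2 = {4, 5}  B3 = {1, 4}  B4 = {1, 6}  B5 = {0, 6}  B6 = {0, 3}
Tree: B1–B2, B2–B3, B3–B4, B4–B5, B5–B6
Every bag has size at most 2, so the width is 2 − 1 = 1 and tw(G) ≤ 1. Since G has at least one edge (e.g. 2–5), it is not an edgeless graph, so tw(G) ≥ 1. The upper and lower bounds meet at 1, so that is the treewidth.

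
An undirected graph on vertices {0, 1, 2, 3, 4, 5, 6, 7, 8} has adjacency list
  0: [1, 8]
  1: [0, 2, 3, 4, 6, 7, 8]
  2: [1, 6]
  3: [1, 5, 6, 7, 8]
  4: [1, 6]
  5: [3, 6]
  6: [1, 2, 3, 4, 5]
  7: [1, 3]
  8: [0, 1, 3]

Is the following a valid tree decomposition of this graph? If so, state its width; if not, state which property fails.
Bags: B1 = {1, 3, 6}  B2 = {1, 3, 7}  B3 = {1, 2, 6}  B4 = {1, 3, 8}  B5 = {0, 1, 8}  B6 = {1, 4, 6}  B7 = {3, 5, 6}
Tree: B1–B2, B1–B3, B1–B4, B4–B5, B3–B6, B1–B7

Yes; width 2.

Vertex coverage: the bags together contain {0, 1, 2, 3, 4, 5, 6, 7, 8}, the full vertex set. Edge coverage: each edge of G has both endpoints in at least one bag. Running intersection: for every vertex, the bags containing it form a connected subtree. All three properties hold, so this is a valid tree decomposition of width max|bag| − 1 = 2, and hence tw(G) ≤ 2.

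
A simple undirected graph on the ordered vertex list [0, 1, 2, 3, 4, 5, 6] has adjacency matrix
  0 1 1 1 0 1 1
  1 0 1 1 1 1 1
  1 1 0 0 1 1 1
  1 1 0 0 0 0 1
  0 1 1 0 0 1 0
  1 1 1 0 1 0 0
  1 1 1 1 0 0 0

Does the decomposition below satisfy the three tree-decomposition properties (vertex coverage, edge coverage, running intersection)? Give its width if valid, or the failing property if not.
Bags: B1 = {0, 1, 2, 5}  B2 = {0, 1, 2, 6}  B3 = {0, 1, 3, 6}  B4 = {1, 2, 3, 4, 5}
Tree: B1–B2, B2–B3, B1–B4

A tree decomposition must satisfy three properties: every vertex lies in some bag; for every edge, both endpoints lie together in some bag; and for every vertex, the bags containing it form a connected subtree. Here bags containing vertex 3 are not connected in the tree, so the decomposition is invalid.

No — bags containing vertex 3 are not connected in the tree.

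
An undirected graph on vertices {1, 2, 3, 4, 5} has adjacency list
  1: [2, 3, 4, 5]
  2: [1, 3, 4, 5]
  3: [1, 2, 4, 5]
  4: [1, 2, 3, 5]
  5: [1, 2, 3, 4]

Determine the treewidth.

A width-4 tree decomposition is:
Bags: B1 = {1, 2, 3, 4, 5}
Tree: (single bag)
A single bag containing all 5 vertices is trivially a valid decomposition of width 4. For the lower bound, the 5 vertices {1, 2, 3, 4, 5} are pairwise adjacent, and any tree decomposition puts a clique entirely inside one bag — forcing width ≥ 4. The upper and lower bounds meet at 4, so that is the treewidth.

4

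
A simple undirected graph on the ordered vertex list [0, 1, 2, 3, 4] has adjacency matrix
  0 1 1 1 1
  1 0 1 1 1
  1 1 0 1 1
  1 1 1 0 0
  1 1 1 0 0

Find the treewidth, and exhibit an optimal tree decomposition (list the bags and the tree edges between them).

Each bag holds 4 vertices, so the decomposition has width 3, which upper-bounds the treewidth. For the lower bound, the 4 vertices {0, 1, 2, 3} are pairwise adjacent, and any tree decomposition puts a clique entirely inside one bag — forcing width ≥ 3. The upper and lower bounds meet at 3, so that is the treewidth.

Treewidth 3.
Bags: B1 = {0, 1, 2, 3}  B2 = {0, 1, 2, 4}
Tree: B1–B2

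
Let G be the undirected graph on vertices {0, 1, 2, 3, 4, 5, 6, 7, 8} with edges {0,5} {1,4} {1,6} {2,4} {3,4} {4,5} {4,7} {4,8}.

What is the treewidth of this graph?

1

A width-1 tree decomposition is:
Bags: B1 = {4, 5}  B2 = {0, 5}  B3 = {4, 7}  B4 = {4, 8}  B5 = {1, 4}  B6 = {2, 4}  B7 = {3, 4}  B8 = {1, 6}
Tree: B1–B2, B1–B3, B3–B4, B4–B5, B1–B6, B4–B7, B5–B8
Each bag holds 2 vertices, so the decomposition has width 1, which upper-bounds the treewidth. Any graph with an edge has treewidth ≥ 1, and G has the edge 4–5. Hence tw(G) = 1 exactly.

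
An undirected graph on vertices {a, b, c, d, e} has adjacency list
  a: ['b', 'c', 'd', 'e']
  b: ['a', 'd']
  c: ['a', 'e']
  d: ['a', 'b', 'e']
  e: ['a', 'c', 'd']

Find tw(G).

A width-2 tree decomposition is:
Bags: B1 = {a, d, e}  B2 = {a, c, e}  B3 = {a, b, d}
Tree: B1–B2, B1–B3
Each bag holds 3 vertices, so the decomposition has width 2, which upper-bounds the treewidth. Conversely, {a, d, e} is a clique of size 3, and the vertices of any clique must share a bag in every tree decomposition; so some bag has ≥ 3 vertices and tw(G) ≥ 2. Hence tw(G) = 2 exactly.

2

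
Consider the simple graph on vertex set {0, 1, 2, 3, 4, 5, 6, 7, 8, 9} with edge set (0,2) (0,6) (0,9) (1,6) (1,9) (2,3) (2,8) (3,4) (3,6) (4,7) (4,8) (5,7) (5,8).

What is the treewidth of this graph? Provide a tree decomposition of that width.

The largest bag has 3 vertices, giving width 2; this decomposition certifies tw(G) ≤ 2. For the lower bound, G contains the cycle 9–1–6–0–9, so G is not a forest; only forests have treewidth ≤ 1, hence tw(G) ≥ 2. Therefore the treewidth is 2.

Treewidth 2.
Bags: B1 = {0, 1, 9}  B2 = {0, 1, 6}  B3 = {0, 2, 6}  B4 = {2, 3, 6}  B5 = {2, 3, 8}  B6 = {3, 4, 8}  B7 = {4, 5, 8}  B8 = {4, 5, 7}
Tree: B1–B2, B2–B3, B3–B4, B4–B5, B5–B6, B6–B7, B7–B8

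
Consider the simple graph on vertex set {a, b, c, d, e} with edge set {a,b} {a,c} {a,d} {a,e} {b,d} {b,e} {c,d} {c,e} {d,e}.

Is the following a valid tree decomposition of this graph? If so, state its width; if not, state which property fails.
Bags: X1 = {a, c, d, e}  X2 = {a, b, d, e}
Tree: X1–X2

Yes; width 3.

Checking the three conditions: (i) the bags cover all of {a, b, c, d, e}; (ii) for each edge, some bag contains both endpoints; (iii) the bags containing any fixed vertex form a subtree. All hold, so the decomposition is valid with width 4 − 1 = 3.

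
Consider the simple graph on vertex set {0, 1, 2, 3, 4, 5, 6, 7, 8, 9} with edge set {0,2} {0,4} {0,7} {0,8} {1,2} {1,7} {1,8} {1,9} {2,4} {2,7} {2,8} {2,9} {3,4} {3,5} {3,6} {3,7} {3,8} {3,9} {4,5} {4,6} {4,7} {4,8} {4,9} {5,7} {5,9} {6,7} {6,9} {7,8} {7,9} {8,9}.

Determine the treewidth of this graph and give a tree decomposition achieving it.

Every bag has size at most 5, so the width is 5 − 1 = 4 and tw(G) ≤ 4. Conversely, {1, 2, 7, 8, 9} is a clique of size 5, and the vertices of any clique must share a bag in every tree decomposition; so some bag has ≥ 5 vertices and tw(G) ≥ 4. Therefore the treewidth is 4.

Treewidth 4.
One optimal decomposition is:
Bags: B1 = {3, 4, 7, 8, 9}  B2 = {2, 4, 7, 8, 9}  B3 = {0, 2, 4, 7, 8}  B4 = {3, 4, 6, 7, 9}  B5 = {3, 4, 5, 7, 9}  B6 = {1, 2, 7, 8, 9}
Tree: B1–B2, B2–B3, B1–B4, B4–B5, B2–B6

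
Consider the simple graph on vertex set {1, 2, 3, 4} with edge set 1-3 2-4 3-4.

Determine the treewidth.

A width-1 tree decomposition is:
Bags: B1 = {3, 4}  B2 = {1, 3}  B3 = {2, 4}
Tree: B1–B2, B1–B3
Every bag has size at most 2, so the width is 2 − 1 = 1 and tw(G) ≤ 1. G has an edge, so its treewidth is at least 1. Combining the bounds, tw(G) = 1.

1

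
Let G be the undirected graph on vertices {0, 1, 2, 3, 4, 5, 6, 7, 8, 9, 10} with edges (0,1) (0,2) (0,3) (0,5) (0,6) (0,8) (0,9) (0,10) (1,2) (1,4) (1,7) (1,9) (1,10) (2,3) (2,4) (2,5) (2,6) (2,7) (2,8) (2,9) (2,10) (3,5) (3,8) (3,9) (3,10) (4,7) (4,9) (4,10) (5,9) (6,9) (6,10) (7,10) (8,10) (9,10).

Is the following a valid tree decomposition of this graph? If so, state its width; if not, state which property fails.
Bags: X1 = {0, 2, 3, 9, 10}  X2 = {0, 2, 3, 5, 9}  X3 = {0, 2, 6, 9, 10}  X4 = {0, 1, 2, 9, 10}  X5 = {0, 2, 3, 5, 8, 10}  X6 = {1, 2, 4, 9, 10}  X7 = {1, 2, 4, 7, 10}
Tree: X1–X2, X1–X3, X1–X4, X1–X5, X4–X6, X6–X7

No — bags containing vertex 5 are not connected in the tree.

A tree decomposition must satisfy three properties: every vertex lies in some bag; for every edge, both endpoints lie together in some bag; and for every vertex, the bags containing it form a connected subtree. Here bags containing vertex 5 are not connected in the tree, so the decomposition is invalid.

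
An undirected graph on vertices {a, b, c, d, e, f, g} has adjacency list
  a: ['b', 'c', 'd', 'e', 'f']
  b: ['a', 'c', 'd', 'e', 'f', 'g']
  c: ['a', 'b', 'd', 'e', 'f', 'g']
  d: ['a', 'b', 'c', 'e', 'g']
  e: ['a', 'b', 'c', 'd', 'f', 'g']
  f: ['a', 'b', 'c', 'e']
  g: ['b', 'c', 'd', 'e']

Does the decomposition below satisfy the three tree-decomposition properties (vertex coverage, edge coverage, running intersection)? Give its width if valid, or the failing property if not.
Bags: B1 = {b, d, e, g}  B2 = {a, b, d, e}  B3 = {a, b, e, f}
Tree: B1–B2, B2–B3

No — vertex c appears in no bag.

A tree decomposition must satisfy three properties: every vertex lies in some bag; for every edge, both endpoints lie together in some bag; and for every vertex, the bags containing it form a connected subtree. Here vertex c appears in no bag, so the decomposition is invalid.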